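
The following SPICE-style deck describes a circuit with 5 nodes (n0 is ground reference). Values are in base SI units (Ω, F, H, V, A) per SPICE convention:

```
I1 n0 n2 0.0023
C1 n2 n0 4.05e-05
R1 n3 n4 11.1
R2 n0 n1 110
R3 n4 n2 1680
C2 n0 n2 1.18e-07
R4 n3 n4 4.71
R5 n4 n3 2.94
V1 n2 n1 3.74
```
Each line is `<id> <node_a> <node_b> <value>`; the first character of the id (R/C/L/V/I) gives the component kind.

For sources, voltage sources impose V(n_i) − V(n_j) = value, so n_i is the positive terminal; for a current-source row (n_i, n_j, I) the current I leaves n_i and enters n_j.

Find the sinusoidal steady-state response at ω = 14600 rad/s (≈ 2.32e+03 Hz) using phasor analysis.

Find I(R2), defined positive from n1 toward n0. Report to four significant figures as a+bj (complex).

-0.03399-0.0005563j A

Element admittances at ω=14600 rad/s:
  I1: injects 0.0023 A into n2 (from n0)
  Y(C1) = 0.000+0.5913j S between n2,n0
  Y(R1) = 0.09009+0.000j S between n3,n4
  Y(R2) = 0.009091+0.000j S between n0,n1
  Y(R3) = 0.0005952+0.000j S between n4,n2
  Y(C2) = 0.000+0.001723j S between n0,n2
  Y(R4) = 0.2123+0.000j S between n3,n4
  Y(R5) = 0.3401+0.000j S between n4,n3
  V1: constraint V(n2)−V(n1) = 3.74
Assemble and solve the 5×5 MNA system:
  V(n1)=-3.739-0.06120j  V(n2)=0.0009381-0.06120j  V(n3)=0.0009381-0.06120j  V(n4)=0.0009381-0.06120j
  i(V1)=-0.03399-0.0005563j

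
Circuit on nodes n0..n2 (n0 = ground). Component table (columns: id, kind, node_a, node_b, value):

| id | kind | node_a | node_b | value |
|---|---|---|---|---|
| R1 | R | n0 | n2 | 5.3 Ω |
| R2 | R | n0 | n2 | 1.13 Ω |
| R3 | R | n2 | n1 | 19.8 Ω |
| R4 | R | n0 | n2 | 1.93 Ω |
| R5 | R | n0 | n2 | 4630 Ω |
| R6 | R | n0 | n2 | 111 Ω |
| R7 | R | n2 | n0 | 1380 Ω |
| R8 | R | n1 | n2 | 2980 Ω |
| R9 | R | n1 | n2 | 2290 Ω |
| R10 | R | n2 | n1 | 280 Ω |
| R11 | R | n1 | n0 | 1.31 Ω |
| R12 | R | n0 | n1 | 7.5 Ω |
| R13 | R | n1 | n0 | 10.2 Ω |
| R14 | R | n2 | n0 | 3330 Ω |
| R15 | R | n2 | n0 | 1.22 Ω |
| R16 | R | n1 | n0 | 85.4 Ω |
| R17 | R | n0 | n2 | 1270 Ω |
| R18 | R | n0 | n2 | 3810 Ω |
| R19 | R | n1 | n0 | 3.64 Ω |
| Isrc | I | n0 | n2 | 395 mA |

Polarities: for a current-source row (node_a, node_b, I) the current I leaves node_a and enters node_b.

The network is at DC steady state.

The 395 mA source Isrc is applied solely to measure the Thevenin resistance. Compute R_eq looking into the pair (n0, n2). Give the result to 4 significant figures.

Element admittances at DC:
  Y(R1) = 0.1887 S between n0,n2
  Y(R2) = 0.8850 S between n0,n2
  Y(R3) = 0.05051 S between n2,n1
  Y(R4) = 0.5181 S between n0,n2
  Y(R5) = 0.0002160 S between n0,n2
  Y(R6) = 0.009009 S between n0,n2
  Y(R7) = 0.0007246 S between n2,n0
  Y(R8) = 0.0003356 S between n1,n2
  Y(R9) = 0.0004367 S between n1,n2
  Y(R10) = 0.003571 S between n2,n1
  Y(R11) = 0.7634 S between n1,n0
  Y(R12) = 0.1333 S between n0,n1
  Y(R13) = 0.09804 S between n1,n0
  Y(R14) = 0.0003003 S between n2,n0
  Y(R15) = 0.8197 S between n2,n0
  Y(R16) = 0.01171 S between n1,n0
  Y(R17) = 0.0007874 S between n0,n2
  Y(R18) = 0.0002625 S between n0,n2
  Y(R19) = 0.2747 S between n1,n0
  Isrc: injects 0.395 A into n2 (from n0)
Assemble and solve the 2×2 MNA system:
  V(n1)=0.006551  V(n2)=0.1596

R_eq = 0.4040 Ω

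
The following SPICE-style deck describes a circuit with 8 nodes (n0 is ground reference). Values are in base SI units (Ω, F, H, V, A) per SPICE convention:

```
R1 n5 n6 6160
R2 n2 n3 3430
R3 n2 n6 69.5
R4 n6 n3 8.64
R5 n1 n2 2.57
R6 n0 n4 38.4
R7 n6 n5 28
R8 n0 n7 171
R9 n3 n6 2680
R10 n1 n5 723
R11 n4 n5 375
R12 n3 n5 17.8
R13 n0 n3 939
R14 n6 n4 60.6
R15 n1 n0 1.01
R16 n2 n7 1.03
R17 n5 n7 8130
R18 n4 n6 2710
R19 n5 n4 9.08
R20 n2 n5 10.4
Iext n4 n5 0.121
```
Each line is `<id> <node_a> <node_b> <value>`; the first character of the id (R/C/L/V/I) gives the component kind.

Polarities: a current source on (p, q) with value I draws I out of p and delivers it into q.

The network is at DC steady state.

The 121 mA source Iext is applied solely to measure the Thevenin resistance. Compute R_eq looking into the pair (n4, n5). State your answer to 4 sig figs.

R_eq = 6.861 Ω

MNA unknowns: 7 node voltages V₁..V_7
R1: Y=0.0001623 on G[5,6]
R2: Y=0.0002915 on G[2,3]
R3: Y=0.01439 on G[2,6]
R4: Y=0.1157 on G[6,3]
R5: Y=0.3891 on G[1,2]
R6: Y=0.02604 on G[0,4]
R7: Y=0.03571 on G[6,5]
R8: Y=0.005848 on G[0,7]
R9: Y=0.0003731 on G[3,6]
R10: Y=0.001383 on G[1,5]
R11: Y=0.002667 on G[4,5]
R12: Y=0.05618 on G[3,5]
R13: Y=0.001065 on G[0,3]
R14: Y=0.01650 on G[6,4]
R15: Y=0.9901 on G[1,0]
R16: Y=0.9709 on G[2,7]
R17: Y=0.0001230 on G[5,7]
R18: Y=0.0003690 on G[4,6]
R19: Y=0.1101 on G[5,4]
R20: Y=0.09615 on G[2,5]
Iext: z[4]−=0.121, z[5]+=0.121
solve → V1=0.01571, V2=0.05497, V3=0.1100, V4=-0.6141, V5=0.2161, V6=0.05977, V7=0.05466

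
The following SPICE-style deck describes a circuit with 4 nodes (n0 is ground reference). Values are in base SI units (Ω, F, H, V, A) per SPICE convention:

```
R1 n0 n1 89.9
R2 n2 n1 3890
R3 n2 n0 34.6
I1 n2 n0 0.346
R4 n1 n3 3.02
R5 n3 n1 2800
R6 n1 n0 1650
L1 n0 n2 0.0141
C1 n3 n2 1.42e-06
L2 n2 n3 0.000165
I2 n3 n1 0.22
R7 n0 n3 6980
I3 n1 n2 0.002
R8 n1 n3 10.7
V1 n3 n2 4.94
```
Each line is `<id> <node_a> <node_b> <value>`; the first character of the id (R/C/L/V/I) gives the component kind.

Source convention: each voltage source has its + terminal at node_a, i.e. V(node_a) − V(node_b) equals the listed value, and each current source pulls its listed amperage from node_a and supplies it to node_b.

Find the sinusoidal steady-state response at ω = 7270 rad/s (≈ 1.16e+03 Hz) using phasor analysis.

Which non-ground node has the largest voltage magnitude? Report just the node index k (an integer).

MNA unknowns: 3 node voltages V₁..V_3 plus 1 source current (V1)
R1: Y=0.01112+0.000j on G[0,1]
R2: Y=0.0002571+0.000j on G[2,1]
R3: Y=0.02890+0.000j on G[2,0]
I1: z[2]−=0.346, z[0]+=0.346
R4: Y=0.3311+0.000j on G[1,3]
R5: Y=0.0003571+0.000j on G[3,1]
R6: Y=0.0006061+0.000j on G[1,0]
L1: Y=0.000-0.009755j on G[0,2]
C1: Y=0.000+0.01032j on G[3,2]
L2: Y=0.000-0.8336j on G[2,3]
I2: z[3]−=0.22, z[1]+=0.22
R7: Y=0.0001433+0.000j on G[0,3]
I3: z[1]−=0.002, z[2]+=0.002
R8: Y=0.09346+0.000j on G[1,3]
V1: row V3−V2=4.94, i_V1 at 3,2
solve → V1=-3.992-2.241j, V2=-9.551-2.303j, V3=-4.611-2.303j
aux → i_V1=0.04405+4.094j

2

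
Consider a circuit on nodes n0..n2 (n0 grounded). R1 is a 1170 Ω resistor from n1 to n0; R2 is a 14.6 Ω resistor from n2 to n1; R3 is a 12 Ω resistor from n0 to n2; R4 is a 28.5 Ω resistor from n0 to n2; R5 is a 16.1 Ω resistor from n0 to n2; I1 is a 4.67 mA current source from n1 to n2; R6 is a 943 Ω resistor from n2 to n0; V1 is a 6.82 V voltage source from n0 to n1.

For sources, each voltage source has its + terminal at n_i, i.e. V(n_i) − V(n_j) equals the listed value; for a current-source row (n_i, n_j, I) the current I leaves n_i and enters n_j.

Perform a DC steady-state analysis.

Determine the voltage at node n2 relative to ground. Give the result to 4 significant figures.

Element admittances at DC:
  Y(R1) = 0.0008547 S between n1,n0
  Y(R2) = 0.06849 S between n2,n1
  Y(R3) = 0.08333 S between n0,n2
  Y(R4) = 0.03509 S between n0,n2
  Y(R5) = 0.06211 S between n0,n2
  I1: injects 0.00467 A into n2 (from n1)
  Y(R6) = 0.001060 S between n2,n0
  V1: constraint V(n0)−V(n1) = 6.82
Assemble and solve the 3×3 MNA system:
  V(n1)=-6.820  V(n2)=-1.849
  i(V1)=-0.3416

-1.849 V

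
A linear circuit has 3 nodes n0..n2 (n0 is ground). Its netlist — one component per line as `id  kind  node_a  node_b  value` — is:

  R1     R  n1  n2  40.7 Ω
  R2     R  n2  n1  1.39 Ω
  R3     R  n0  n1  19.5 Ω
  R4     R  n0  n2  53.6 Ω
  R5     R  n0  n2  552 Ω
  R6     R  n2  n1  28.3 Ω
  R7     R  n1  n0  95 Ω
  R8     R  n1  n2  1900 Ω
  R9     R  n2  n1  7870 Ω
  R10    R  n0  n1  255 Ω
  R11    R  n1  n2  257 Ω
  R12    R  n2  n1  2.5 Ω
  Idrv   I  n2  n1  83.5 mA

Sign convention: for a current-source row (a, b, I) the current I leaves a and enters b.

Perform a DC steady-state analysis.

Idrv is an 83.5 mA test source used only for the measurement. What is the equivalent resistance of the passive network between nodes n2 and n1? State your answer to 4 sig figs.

Apply KCL at each of the 2 non-ground nodes and solve the resulting linear system.
Node n1: branches {R1, R2, R3, R6, R7, R8, R9, R10, R11, R12, Idrv} → V_1 = 0.01653
Node n2: branches {R1, R2, R4, R5, R6, R8, R9, R11, R12, Idrv} → V_2 = -0.05308

R_eq = 0.8337 Ω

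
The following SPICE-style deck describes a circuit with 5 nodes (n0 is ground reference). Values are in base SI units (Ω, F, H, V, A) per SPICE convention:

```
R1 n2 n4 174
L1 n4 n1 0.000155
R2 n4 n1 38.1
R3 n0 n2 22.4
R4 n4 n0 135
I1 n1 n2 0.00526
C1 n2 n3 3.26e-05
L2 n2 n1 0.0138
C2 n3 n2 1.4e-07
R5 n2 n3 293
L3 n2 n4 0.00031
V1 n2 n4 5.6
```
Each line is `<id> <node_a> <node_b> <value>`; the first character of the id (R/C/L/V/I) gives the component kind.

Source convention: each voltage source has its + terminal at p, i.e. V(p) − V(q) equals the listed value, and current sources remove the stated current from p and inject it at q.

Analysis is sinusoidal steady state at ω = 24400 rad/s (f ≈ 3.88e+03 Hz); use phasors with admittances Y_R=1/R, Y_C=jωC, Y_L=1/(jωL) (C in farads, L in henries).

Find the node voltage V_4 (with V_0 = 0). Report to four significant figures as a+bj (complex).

-4.803+0.000j V

Apply KCL at each of the 4 non-ground nodes and solve the resulting linear system.
Node n1: branches {L1, R2, I1, L2} → V_1 = -4.743-0.02553j
Node n2: branches {R1, R3, I1, C1, L2, C2, R5, L3, V1} → V_2 = 0.7970+0.000j
Node n3: branches {C1, C2, R5} → V_3 = 0.7970+0.000j
Node n4: branches {R1, L1, R2, R4, L3, V1} → V_4 = -4.803+0.000j
Source currents: i(V1)=-0.06258+0.7568j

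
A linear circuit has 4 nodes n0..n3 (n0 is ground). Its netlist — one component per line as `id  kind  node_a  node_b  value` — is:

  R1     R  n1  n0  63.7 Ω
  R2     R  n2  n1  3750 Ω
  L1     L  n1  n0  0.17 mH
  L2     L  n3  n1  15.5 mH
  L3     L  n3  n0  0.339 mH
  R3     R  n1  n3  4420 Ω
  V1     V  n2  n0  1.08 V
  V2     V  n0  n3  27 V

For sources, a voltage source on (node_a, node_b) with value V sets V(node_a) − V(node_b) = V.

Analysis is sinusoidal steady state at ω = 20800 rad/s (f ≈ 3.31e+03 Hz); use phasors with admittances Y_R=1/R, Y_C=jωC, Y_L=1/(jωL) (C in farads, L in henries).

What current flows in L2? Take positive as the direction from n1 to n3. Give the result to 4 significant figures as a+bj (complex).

MNA unknowns: 3 node voltages V₁..V_3 plus 2 source currents (V1, V2)
R1: Y=0.01570+0.000j on G[1,0]
R2: Y=0.0002667+0.000j on G[2,1]
L1: Y=0.000-0.2828j on G[1,0]
L2: Y=0.000-0.003102j on G[3,1]
L3: Y=0.000-0.1418j on G[3,0]
R3: Y=0.0002262+0.000j on G[1,3]
V1: row V2−V0=1.08, i_V1 at 2,0
V2: row V0−V3=27, i_V2 at 0,3
solve → V1=-0.2931-0.003758j, V2=1.080+0.000j, V3=-27.00+0.000j
aux → i_V1=-0.0003662-1.002e-06j, i_V2=-0.006031+3.912j

-1.166e-05-0.08284j A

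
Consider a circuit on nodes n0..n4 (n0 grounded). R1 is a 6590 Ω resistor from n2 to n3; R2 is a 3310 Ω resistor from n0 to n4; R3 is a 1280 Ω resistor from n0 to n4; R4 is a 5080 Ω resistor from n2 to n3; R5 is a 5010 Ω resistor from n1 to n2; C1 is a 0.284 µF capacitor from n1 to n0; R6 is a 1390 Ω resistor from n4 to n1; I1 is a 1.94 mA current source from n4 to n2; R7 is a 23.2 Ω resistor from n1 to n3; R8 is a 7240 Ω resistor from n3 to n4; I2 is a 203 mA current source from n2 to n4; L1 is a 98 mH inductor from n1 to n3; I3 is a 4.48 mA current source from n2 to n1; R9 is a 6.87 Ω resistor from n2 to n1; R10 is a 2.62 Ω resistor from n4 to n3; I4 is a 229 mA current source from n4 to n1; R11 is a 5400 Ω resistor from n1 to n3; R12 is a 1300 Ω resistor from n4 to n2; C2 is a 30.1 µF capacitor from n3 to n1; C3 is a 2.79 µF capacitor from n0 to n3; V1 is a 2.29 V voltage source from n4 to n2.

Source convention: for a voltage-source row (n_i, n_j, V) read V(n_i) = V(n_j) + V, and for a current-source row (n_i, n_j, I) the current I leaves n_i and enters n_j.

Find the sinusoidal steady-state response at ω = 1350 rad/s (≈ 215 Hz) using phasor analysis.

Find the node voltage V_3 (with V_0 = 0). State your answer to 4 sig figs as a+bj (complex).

MNA unknowns: 4 node voltages V₁..V_4 plus 1 source current (V1)
R1: Y=0.0001517+0.000j on G[2,3]
R2: Y=0.0003021+0.000j on G[0,4]
R3: Y=0.0007813+0.000j on G[0,4]
R4: Y=0.0001969+0.000j on G[2,3]
R5: Y=0.0001996+0.000j on G[1,2]
C1: Y=0.000+0.0003834j on G[1,0]
R6: Y=0.0007194+0.000j on G[4,1]
I1: z[4]−=0.00194, z[2]+=0.00194
R7: Y=0.04310+0.000j on G[1,3]
R8: Y=0.0001381+0.000j on G[3,4]
I2: z[2]−=0.203, z[4]+=0.203
L1: Y=0.000-0.007559j on G[1,3]
I3: z[2]−=0.00448, z[1]+=0.00448
R9: Y=0.1456+0.000j on G[2,1]
R10: Y=0.3817+0.000j on G[4,3]
I4: z[4]−=0.229, z[1]+=0.229
R11: Y=0.0001852+0.000j on G[1,3]
R12: Y=0.0007692+0.000j on G[4,2]
C2: Y=0.000+0.04063j on G[3,1]
C3: Y=0.000+0.003766j on G[0,3]
V1: row V4−V2=2.29, i_V1 at 4,2
solve → V1=-0.4303+0.1185j, V2=-2.196+0.04365j, V3=0.03125+0.01510j, V4=0.09442+0.04365j
aux → i_V1=-0.05430-0.01089j

0.03125+0.01510j V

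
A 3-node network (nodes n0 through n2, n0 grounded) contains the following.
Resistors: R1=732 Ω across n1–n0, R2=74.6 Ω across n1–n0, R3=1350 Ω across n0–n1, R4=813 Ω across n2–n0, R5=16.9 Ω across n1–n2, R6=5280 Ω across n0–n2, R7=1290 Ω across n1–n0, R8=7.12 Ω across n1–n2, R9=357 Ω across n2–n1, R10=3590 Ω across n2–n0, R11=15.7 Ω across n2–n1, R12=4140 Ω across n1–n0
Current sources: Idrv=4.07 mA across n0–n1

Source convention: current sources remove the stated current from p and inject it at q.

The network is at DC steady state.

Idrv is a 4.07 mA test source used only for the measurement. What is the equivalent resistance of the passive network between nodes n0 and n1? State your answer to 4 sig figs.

MNA unknowns: 2 node voltages V₁..V_2
R1: Y=0.001366 on G[1,0]
R2: Y=0.01340 on G[1,0]
R3: Y=0.0007407 on G[0,1]
R4: Y=0.001230 on G[2,0]
R5: Y=0.05917 on G[1,2]
R6: Y=0.0001894 on G[0,2]
R7: Y=0.0007752 on G[1,0]
R8: Y=0.1404 on G[1,2]
R9: Y=0.002801 on G[2,1]
R10: Y=0.0002786 on G[2,0]
R11: Y=0.06369 on G[2,1]
R12: Y=0.0002415 on G[1,0]
Idrv: z[0]−=0.00407, z[1]+=0.00407
solve → V1=0.2234, V2=0.2220

R_eq = 54.90 Ω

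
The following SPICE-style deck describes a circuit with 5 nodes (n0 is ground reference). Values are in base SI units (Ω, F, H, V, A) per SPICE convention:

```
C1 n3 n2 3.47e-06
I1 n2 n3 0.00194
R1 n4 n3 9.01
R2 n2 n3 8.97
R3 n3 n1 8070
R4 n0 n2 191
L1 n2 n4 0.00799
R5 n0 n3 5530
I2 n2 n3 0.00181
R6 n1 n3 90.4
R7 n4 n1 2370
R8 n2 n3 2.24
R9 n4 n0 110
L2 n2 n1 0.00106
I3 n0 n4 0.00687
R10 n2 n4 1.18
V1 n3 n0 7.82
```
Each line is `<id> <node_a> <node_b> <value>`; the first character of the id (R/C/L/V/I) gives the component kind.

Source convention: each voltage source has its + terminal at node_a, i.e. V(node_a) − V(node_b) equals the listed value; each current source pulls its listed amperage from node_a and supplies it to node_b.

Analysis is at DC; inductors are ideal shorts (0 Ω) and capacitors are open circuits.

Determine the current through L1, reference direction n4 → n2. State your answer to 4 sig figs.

-0.04539 A

Element admittances at DC:
  Y(C1) = 0.000 S between n3,n2
  I1: injects 0.00194 A into n3 (from n2)
  Y(R1) = 0.1110 S between n4,n3
  Y(R2) = 0.1115 S between n2,n3
  Y(R3) = 0.0001239 S between n3,n1
  Y(R4) = 0.005236 S between n0,n2
  L1: short n2↔n4 (DC inductor)
  Y(R5) = 0.0001808 S between n0,n3
  I2: injects 0.00181 A into n3 (from n2)
  Y(R6) = 0.01106 S between n1,n3
  Y(R7) = 0.0004219 S between n4,n1
  Y(R8) = 0.4464 S between n2,n3
  Y(R9) = 0.009091 S between n4,n0
  L2: short n2↔n1 (DC inductor)
  I3: injects 0.00687 A into n4 (from n0)
  Y(R10) = 0.8475 S between n2,n4
  V1: constraint V(n3)−V(n0) = 7.82
Assemble and solve the 7×7 MNA system:
  V(n1)=7.663  V(n2)=7.663  V(n3)=7.820  V(n4)=7.663
  i(L1)=0.04539  i(L2)=-0.001754  i(V1)=-0.1043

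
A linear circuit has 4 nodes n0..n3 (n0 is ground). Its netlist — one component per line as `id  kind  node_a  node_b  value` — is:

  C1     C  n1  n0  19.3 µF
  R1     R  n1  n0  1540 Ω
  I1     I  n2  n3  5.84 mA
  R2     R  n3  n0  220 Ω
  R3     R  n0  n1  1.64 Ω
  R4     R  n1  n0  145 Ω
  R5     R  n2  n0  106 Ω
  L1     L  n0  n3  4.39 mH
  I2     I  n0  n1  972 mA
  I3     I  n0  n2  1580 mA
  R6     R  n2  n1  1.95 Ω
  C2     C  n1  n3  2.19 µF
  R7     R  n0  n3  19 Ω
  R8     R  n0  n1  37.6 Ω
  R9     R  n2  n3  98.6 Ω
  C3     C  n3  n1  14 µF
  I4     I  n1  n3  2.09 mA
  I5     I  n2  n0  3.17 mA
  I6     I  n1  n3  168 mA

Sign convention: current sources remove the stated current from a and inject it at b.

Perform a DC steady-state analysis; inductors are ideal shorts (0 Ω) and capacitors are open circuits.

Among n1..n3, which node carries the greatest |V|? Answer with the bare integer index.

Element admittances at DC:
  Y(C1) = 0.000 S between n1,n0
  Y(R1) = 0.0006494 S between n1,n0
  I1: injects 0.00584 A into n3 (from n2)
  Y(R2) = 0.004545 S between n3,n0
  Y(R3) = 0.6098 S between n0,n1
  Y(R4) = 0.006897 S between n1,n0
  Y(R5) = 0.009434 S between n2,n0
  L1: short n0↔n3 (DC inductor)
  I2: injects 0.972 A into n1 (from n0)
  I3: injects 1.58 A into n2 (from n0)
  Y(R6) = 0.5128 S between n2,n1
  Y(C2) = 0.000 S between n1,n3
  Y(R7) = 0.05263 S between n0,n3
  Y(R8) = 0.02660 S between n0,n1
  Y(R9) = 0.01014 S between n2,n3
  Y(C3) = 0.000 S between n3,n1
  I4: injects 0.00209 A into n3 (from n1)
  I5: injects 0.00317 A into n0 (from n2)
  I6: injects 0.168 A into n3 (from n1)
Assemble and solve the 4×4 MNA system:
  V(n1)=3.493  V(n2)=6.316  V(n3)=0.000
  i(L1)=-0.2400

2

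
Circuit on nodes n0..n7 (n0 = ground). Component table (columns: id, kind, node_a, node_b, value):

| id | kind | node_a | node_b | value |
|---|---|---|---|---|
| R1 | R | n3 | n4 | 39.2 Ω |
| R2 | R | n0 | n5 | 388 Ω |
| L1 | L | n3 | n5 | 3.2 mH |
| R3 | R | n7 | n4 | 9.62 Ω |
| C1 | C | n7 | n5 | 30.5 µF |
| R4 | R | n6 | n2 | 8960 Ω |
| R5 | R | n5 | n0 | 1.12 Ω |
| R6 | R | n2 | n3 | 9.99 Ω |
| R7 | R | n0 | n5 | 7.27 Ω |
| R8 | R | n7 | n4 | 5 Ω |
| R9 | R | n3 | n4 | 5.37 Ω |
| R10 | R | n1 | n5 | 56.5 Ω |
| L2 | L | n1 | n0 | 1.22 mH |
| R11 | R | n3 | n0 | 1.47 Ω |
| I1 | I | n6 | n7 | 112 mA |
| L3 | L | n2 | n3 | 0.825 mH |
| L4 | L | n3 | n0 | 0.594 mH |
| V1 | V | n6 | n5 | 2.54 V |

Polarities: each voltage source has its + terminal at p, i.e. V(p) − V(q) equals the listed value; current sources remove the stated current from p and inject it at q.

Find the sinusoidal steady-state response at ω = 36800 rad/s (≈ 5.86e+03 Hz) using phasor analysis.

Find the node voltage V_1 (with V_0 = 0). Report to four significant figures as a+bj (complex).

-0.004858+0.002976j V

Apply KCL at each of the 7 non-ground nodes and solve the resulting linear system.
Node n1: branches {R10, L2} → V_1 = -0.004858+0.002976j
Node n2: branches {R4, R6, L3} → V_2 = 0.005062-0.01293j
Node n3: branches {R1, L1, R6, R9, R11, L3, L4} → V_3 = 0.002520-0.01379j
Node n4: branches {R1, R3, R8, R9} → V_4 = 0.005383-0.05880j
Node n5: branches {R2, L1, C1, R5, R7, R10, V1} → V_5 = -0.001113+0.009089j
Node n6: branches {R4, I1, V1} → V_6 = 2.539+0.009089j
Node n7: branches {R3, C1, R8, I1} → V_7 = 0.007378-0.09016j
Source currents: i(V1)=-0.1123-2.457e-06j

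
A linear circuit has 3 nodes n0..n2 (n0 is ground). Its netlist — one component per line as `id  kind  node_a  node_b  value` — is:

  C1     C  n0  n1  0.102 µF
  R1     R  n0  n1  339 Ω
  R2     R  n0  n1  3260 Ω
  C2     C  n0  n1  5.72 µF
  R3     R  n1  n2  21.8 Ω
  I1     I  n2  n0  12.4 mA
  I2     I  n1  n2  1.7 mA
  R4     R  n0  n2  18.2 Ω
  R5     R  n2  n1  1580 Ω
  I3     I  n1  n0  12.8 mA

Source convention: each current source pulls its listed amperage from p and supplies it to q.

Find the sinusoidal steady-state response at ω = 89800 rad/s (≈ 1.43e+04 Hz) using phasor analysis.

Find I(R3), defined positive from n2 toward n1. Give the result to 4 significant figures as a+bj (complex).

-0.004788-0.0009194j A

MNA unknowns: 2 node voltages V₁..V_2
C1: Y=0.000+0.009160j on G[0,1]
R1: Y=0.002950+0.000j on G[0,1]
R2: Y=0.0003067+0.000j on G[0,1]
C2: Y=0.000+0.5137j on G[0,1]
R3: Y=0.04587+0.000j on G[1,2]
I1: z[2]−=0.0124, z[0]+=0.0124
I2: z[1]−=0.0017, z[2]+=0.0017
R4: Y=0.05495+0.000j on G[0,2]
R5: Y=0.0006329+0.000j on G[2,1]
I3: z[1]−=0.0128, z[0]+=0.0128
solve → V1=-0.002013+0.03701j, V2=-0.1064+0.01696j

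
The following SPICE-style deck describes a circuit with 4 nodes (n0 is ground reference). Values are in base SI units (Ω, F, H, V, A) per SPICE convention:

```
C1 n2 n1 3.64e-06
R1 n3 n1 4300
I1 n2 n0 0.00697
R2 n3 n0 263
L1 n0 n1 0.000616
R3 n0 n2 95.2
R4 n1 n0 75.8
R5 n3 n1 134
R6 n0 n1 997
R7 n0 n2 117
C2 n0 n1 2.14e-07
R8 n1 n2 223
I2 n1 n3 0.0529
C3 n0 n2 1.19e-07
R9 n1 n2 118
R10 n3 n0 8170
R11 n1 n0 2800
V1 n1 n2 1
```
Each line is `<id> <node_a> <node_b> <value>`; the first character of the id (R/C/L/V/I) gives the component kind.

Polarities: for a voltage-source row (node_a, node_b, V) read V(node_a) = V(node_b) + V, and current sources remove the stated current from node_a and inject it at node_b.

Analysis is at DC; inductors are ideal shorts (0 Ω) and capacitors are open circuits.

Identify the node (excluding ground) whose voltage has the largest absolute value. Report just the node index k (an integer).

Element admittances at DC:
  Y(C1) = 0.000 S between n2,n1
  Y(R1) = 0.0002326 S between n3,n1
  I1: injects 0.00697 A into n0 (from n2)
  Y(R2) = 0.003802 S between n3,n0
  L1: short n0↔n1 (DC inductor)
  Y(R3) = 0.01050 S between n0,n2
  Y(R4) = 0.01319 S between n1,n0
  Y(R5) = 0.007463 S between n3,n1
  Y(R6) = 0.001003 S between n0,n1
  Y(R7) = 0.008547 S between n0,n2
  Y(C2) = 0.000 S between n0,n1
  Y(R8) = 0.004484 S between n1,n2
  I2: injects 0.0529 A into n3 (from n1)
  Y(C3) = 0.000 S between n0,n2
  Y(R9) = 0.008475 S between n1,n2
  Y(R10) = 0.0001224 S between n3,n0
  Y(R11) = 0.0003571 S between n1,n0
  V1: constraint V(n1)−V(n2) = 1
Assemble and solve the 5×5 MNA system:
  V(n1)=0.000  V(n2)=-1.000  V(n3)=4.553
  i(L1)=0.005786  i(V1)=-0.02504

3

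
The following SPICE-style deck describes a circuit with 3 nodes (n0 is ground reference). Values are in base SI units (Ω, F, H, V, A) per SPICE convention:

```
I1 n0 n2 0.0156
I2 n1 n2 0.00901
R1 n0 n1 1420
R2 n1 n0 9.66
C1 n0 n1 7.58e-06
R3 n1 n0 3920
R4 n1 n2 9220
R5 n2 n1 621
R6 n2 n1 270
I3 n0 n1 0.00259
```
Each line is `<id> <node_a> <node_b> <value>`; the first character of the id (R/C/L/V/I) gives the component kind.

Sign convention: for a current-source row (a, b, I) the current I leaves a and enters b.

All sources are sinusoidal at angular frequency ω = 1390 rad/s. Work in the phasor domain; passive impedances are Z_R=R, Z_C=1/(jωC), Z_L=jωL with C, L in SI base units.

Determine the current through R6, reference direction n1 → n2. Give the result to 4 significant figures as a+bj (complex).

-0.01681+0.000j A

MNA unknowns: 2 node voltages V₁..V_2
I1: z[0]−=0.0156, z[2]+=0.0156
I2: z[1]−=0.00901, z[2]+=0.00901
R1: Y=0.0007042+0.000j on G[0,1]
R2: Y=0.1035+0.000j on G[1,0]
C1: Y=0.000+0.01054j on G[0,1]
R3: Y=0.0002551+0.000j on G[1,0]
R4: Y=0.0001085+0.000j on G[1,2]
R5: Y=0.001610+0.000j on G[2,1]
R6: Y=0.003704+0.000j on G[2,1]
I3: z[0]−=0.00259, z[1]+=0.00259
solve → V1=0.1723-0.01738j, V2=4.711-0.01738j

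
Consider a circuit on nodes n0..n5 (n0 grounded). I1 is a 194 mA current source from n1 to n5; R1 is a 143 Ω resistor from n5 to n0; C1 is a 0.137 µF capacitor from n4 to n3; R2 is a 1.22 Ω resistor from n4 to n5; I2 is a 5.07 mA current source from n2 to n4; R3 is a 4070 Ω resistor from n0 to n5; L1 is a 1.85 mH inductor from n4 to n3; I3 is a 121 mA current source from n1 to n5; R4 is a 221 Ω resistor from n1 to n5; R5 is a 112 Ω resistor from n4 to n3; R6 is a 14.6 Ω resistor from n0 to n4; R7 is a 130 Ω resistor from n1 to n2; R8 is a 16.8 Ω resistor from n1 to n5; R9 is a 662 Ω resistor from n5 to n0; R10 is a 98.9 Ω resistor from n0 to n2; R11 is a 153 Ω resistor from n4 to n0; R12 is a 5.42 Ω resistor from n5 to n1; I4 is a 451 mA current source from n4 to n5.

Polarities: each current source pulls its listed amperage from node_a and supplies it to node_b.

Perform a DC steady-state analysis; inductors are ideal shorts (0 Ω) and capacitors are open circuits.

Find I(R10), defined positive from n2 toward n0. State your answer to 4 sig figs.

Element admittances at DC:
  I1: injects 0.194 A into n5 (from n1)
  Y(R1) = 0.006993 S between n5,n0
  Y(C1) = 0.000 S between n4,n3
  Y(R2) = 0.8197 S between n4,n5
  I2: injects 0.00507 A into n4 (from n2)
  Y(R3) = 0.0002457 S between n0,n5
  L1: short n4↔n3 (DC inductor)
  I3: injects 0.121 A into n5 (from n1)
  Y(R4) = 0.004525 S between n1,n5
  Y(R5) = 0.008929 S between n4,n3
  Y(R6) = 0.06849 S between n0,n4
  Y(R7) = 0.007692 S between n1,n2
  Y(R8) = 0.05952 S between n1,n5
  Y(R9) = 0.001511 S between n5,n0
  Y(R10) = 0.01011 S between n0,n2
  Y(R11) = 0.006536 S between n4,n0
  Y(R12) = 0.1845 S between n5,n1
  I4: injects 0.451 A into n5 (from n4)
Assemble and solve the 6×6 MNA system:
  V(n1)=-0.7043  V(n2)=-0.5891  V(n3)=0.01415  V(n4)=0.01415  V(n5)=0.5595
  i(L1)=0.000

-0.005956 A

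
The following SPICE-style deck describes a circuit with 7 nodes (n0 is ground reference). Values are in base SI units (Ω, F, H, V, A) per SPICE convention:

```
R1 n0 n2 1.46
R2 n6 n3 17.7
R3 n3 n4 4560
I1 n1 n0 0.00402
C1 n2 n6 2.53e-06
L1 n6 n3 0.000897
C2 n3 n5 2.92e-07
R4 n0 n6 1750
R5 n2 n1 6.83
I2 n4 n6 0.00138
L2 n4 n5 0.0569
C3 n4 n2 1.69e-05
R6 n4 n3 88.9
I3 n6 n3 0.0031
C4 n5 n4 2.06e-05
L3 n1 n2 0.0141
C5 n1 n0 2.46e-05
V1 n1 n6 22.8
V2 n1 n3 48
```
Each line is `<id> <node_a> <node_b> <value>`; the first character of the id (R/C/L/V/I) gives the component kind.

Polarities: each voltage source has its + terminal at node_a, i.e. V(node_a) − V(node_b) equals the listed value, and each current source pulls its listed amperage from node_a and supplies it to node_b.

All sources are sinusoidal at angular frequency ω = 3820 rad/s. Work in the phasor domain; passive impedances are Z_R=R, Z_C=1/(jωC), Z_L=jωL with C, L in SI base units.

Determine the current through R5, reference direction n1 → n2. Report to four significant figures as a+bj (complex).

0.4855+0.06514j A

Element admittances at ω=3820 rad/s:
  Y(R1) = 0.6849+0.000j S between n0,n2
  Y(R2) = 0.05650+0.000j S between n6,n3
  Y(R3) = 0.0002193+0.000j S between n3,n4
  I1: injects 0.00402 A into n0 (from n1)
  Y(C1) = 0.000+0.009665j S between n2,n6
  Y(L1) = 0.000-0.2918j S between n6,n3
  Y(C2) = 0.000+0.001115j S between n3,n5
  Y(R4) = 0.0005714+0.000j S between n0,n6
  Y(R5) = 0.1464+0.000j S between n2,n1
  I2: injects 0.00138 A into n6 (from n4)
  Y(L2) = 0.000-0.004601j S between n4,n5
  Y(C3) = 0.000+0.06456j S between n4,n2
  Y(R6) = 0.01125+0.000j S between n4,n3
  I3: injects 0.0031 A into n3 (from n6)
  Y(C4) = 0.000+0.07869j S between n5,n4
  Y(L3) = 0.000-0.01857j S between n1,n2
  Y(C5) = 0.000+0.09397j S between n1,n0
  V1: constraint V(n1)−V(n6) = 22.8
  V2: constraint V(n1)−V(n3) = 48
Assemble and solve the 8×8 MNA system:
  V(n1)=3.325-0.01122j  V(n2)=0.008840-0.4561j  V(n3)=-44.68-0.01122j  V(n4)=-1.969+7.032j  V(n5)=-2.603+6.927j  V(n6)=-19.48-0.01122j
  i(V1)=1.410-7.543j  i(V2)=-1.909+7.227j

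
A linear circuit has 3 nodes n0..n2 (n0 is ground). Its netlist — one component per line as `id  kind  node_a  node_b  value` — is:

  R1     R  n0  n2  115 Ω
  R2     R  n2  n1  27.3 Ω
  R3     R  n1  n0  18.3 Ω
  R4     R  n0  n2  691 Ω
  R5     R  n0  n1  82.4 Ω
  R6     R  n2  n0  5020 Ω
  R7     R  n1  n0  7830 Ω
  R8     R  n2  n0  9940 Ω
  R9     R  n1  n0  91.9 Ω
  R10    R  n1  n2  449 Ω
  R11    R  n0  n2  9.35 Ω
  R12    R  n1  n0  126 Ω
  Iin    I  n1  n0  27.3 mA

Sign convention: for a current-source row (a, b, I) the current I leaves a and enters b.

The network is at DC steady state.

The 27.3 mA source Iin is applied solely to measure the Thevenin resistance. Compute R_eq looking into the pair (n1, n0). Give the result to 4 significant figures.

R_eq = 8.702 Ω

Element admittances at DC:
  Y(R1) = 0.008696 S between n0,n2
  Y(R2) = 0.03663 S between n2,n1
  Y(R3) = 0.05464 S between n1,n0
  Y(R4) = 0.001447 S between n0,n2
  Y(R5) = 0.01214 S between n0,n1
  Y(R6) = 0.0001992 S between n2,n0
  Y(R7) = 0.0001277 S between n1,n0
  Y(R8) = 0.0001006 S between n2,n0
  Y(R9) = 0.01088 S between n1,n0
  Y(R10) = 0.002227 S between n1,n2
  Y(R11) = 0.1070 S between n0,n2
  Y(R12) = 0.007937 S between n1,n0
  Iin: injects 0.0273 A into n0 (from n1)
Assemble and solve the 2×2 MNA system:
  V(n1)=-0.2376  V(n2)=-0.05908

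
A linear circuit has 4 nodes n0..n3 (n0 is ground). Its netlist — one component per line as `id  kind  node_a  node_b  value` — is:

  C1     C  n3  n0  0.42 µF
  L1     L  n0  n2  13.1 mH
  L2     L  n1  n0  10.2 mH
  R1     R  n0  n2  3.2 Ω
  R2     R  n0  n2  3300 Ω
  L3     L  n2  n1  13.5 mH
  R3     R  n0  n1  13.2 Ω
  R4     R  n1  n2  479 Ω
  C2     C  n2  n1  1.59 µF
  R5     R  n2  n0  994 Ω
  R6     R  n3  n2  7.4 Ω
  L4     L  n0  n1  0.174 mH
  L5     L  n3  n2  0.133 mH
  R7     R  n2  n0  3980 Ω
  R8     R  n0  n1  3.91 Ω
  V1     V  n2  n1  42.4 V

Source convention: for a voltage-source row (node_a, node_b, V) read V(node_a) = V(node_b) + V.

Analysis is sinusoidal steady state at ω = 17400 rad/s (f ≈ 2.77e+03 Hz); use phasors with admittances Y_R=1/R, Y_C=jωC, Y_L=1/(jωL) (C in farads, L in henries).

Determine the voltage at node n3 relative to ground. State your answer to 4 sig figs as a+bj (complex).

26.55-8.824j V

Element admittances at ω=17400 rad/s:
  Y(C1) = 0.000+0.007308j S between n3,n0
  Y(L1) = 0.000-0.004387j S between n0,n2
  Y(L2) = 0.000-0.005634j S between n1,n0
  Y(R1) = 0.3125+0.000j S between n0,n2
  Y(R2) = 0.0003030+0.000j S between n0,n2
  Y(L3) = 0.000-0.004257j S between n2,n1
  Y(R3) = 0.07576+0.000j S between n0,n1
  Y(R4) = 0.002088+0.000j S between n1,n2
  Y(C2) = 0.000+0.02767j S between n2,n1
  Y(R5) = 0.001006+0.000j S between n2,n0
  Y(R6) = 0.1351+0.000j S between n3,n2
  Y(L4) = 0.000-0.3303j S between n0,n1
  Y(L5) = 0.000-0.4321j S between n3,n2
  Y(R7) = 0.0002513+0.000j S between n2,n0
  Y(R8) = 0.2558+0.000j S between n0,n1
  V1: constraint V(n2)−V(n1) = 42.4
Assemble and solve the 4×4 MNA system:
  V(n1)=-16.21-8.560j  V(n2)=26.19-8.560j  V(n3)=26.55-8.824j
  i(V1)=-8.339+1.617j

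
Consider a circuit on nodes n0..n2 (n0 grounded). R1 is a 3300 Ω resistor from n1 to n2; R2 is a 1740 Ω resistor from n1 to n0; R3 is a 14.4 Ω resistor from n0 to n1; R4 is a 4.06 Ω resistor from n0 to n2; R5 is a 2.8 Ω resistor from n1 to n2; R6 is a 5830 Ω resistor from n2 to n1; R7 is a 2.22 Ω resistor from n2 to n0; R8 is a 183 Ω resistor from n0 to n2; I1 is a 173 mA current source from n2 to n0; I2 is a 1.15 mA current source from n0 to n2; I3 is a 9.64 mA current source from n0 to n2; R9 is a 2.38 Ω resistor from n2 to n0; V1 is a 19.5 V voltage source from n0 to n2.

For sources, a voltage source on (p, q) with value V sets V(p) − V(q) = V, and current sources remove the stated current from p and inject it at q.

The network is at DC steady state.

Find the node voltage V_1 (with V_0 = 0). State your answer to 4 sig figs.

MNA unknowns: 2 node voltages V₁..V_2 plus 1 source current (V1)
R1: Y=0.0003030 on G[1,2]
R2: Y=0.0005747 on G[1,0]
R3: Y=0.06944 on G[0,1]
R4: Y=0.2463 on G[0,2]
R5: Y=0.3571 on G[1,2]
R6: Y=0.0001715 on G[2,1]
R7: Y=0.4505 on G[2,0]
R8: Y=0.005464 on G[0,2]
I1: z[2]−=0.173, z[0]+=0.173
I2: z[0]−=0.00115, z[2]+=0.00115
I3: z[0]−=0.00964, z[2]+=0.00964
R9: Y=0.4202 on G[2,0]
V1: row V0−V2=19.5, i_V1 at 0,2
solve → V1=-16.31, V2=-19.50
aux → i_V1=-22.87

-16.31 V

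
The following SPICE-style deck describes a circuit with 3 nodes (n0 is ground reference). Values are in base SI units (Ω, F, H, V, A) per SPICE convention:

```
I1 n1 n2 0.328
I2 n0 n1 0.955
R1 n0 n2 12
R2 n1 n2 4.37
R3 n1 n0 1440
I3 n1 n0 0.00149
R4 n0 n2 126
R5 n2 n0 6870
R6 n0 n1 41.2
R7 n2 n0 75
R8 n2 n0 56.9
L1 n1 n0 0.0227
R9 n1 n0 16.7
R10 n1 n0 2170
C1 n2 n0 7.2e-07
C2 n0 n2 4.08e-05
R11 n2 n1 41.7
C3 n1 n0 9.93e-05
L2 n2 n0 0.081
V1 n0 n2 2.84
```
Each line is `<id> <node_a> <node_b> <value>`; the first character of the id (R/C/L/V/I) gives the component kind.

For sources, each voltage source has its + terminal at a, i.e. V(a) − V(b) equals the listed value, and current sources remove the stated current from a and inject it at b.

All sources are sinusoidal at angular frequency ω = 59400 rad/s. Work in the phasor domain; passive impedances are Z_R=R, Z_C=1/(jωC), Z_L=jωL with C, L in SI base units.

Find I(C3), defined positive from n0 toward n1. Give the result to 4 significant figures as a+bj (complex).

0.09219+0.005285j A

Element admittances at ω=59400 rad/s:
  I1: injects 0.328 A into n2 (from n1)
  I2: injects 0.955 A into n1 (from n0)
  Y(R1) = 0.08333+0.000j S between n0,n2
  Y(R2) = 0.2288+0.000j S between n1,n2
  Y(R3) = 0.0006944+0.000j S between n1,n0
  I3: injects 0.00149 A into n0 (from n1)
  Y(R4) = 0.007937+0.000j S between n0,n2
  Y(R5) = 0.0001456+0.000j S between n2,n0
  Y(R6) = 0.02427+0.000j S between n0,n1
  Y(R7) = 0.01333+0.000j S between n2,n0
  Y(R8) = 0.01757+0.000j S between n2,n0
  Y(L1) = 0.000-0.0007416j S between n1,n0
  Y(R9) = 0.05988+0.000j S between n1,n0
  Y(R10) = 0.0004608+0.000j S between n1,n0
  Y(C1) = 0.000+0.04277j S between n2,n0
  Y(C2) = 0.000+2.424j S between n0,n2
  Y(R11) = 0.02398+0.000j S between n2,n1
  Y(C3) = 0.000+5.898j S between n1,n0
  Y(L2) = 0.000-0.0002078j S between n2,n0
  V1: constraint V(n0)−V(n2) = 2.84
Assemble and solve the 3×3 MNA system:
  V(n1)=-0.0008961+0.01563j  V(n2)=-2.840+0.000j
  i(V1)=-1.393-7.008j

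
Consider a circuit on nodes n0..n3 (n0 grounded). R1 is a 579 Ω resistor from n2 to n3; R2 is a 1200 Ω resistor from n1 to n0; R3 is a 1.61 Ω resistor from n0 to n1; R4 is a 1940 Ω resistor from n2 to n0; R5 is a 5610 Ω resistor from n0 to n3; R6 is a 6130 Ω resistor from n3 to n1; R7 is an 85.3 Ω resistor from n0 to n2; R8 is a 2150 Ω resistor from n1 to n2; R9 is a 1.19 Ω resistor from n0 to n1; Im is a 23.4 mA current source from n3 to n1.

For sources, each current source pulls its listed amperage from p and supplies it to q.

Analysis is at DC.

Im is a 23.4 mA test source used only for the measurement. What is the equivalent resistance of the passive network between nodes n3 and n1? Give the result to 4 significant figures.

Element admittances at DC:
  Y(R1) = 0.001727 S between n2,n3
  Y(R2) = 0.0008333 S between n1,n0
  Y(R3) = 0.6211 S between n0,n1
  Y(R4) = 0.0005155 S between n2,n0
  Y(R5) = 0.0001783 S between n0,n3
  Y(R6) = 0.0001631 S between n3,n1
  Y(R7) = 0.01172 S between n0,n2
  Y(R8) = 0.0004651 S between n1,n2
  Y(R9) = 0.8403 S between n0,n1
  Im: injects 0.0234 A into n1 (from n3)
Assemble and solve the 3×3 MNA system:
  V(n1)=0.01412  V(n2)=-1.504  V(n3)=-12.57

R_eq = 537.6 Ω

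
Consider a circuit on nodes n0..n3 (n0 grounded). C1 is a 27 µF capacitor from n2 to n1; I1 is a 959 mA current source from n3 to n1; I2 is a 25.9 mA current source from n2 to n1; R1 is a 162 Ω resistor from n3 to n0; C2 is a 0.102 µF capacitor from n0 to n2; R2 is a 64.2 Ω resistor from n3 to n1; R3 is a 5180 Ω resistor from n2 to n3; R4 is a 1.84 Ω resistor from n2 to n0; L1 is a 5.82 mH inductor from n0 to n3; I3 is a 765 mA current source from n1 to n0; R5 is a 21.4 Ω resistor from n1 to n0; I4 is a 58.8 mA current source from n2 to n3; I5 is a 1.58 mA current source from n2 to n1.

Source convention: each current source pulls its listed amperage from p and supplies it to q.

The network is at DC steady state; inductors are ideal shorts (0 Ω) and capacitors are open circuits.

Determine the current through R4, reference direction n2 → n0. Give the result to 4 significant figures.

Element admittances at DC:
  Y(C1) = 0.000 S between n2,n1
  I1: injects 0.959 A into n1 (from n3)
  I2: injects 0.0259 A into n1 (from n2)
  Y(R1) = 0.006173 S between n3,n0
  Y(C2) = 0.000 S between n0,n2
  Y(R2) = 0.01558 S between n3,n1
  Y(R3) = 0.0001931 S between n2,n3
  Y(R4) = 0.5435 S between n2,n0
  L1: short n0↔n3 (DC inductor)
  I3: injects 0.765 A into n0 (from n1)
  Y(R5) = 0.04673 S between n1,n0
  I4: injects 0.0588 A into n3 (from n2)
  I5: injects 0.00158 A into n1 (from n2)
Assemble and solve the 4×4 MNA system:
  V(n1)=3.555  V(n2)=-0.1587  V(n3)=0.000
  i(L1)=0.8449

-0.08625 A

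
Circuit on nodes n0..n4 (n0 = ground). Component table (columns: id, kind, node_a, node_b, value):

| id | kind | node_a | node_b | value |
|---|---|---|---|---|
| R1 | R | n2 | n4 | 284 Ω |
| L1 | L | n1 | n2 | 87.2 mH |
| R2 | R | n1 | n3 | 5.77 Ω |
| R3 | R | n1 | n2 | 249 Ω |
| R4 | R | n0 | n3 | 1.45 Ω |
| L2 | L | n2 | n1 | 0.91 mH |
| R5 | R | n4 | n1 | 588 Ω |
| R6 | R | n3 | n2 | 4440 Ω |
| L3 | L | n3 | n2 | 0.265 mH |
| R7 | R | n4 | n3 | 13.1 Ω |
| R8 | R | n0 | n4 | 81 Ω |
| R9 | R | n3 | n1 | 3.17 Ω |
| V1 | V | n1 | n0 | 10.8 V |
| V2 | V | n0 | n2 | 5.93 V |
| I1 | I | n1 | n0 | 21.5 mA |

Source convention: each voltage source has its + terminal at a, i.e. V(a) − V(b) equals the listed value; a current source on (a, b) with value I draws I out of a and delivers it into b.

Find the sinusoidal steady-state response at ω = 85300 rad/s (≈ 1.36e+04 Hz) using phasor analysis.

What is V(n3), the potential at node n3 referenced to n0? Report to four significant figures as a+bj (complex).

MNA unknowns: 4 node voltages V₁..V_4 plus 2 source currents (V1, V2)
R1: Y=0.003521+0.000j on G[2,4]
L1: Y=0.000-0.0001344j on G[1,2]
R2: Y=0.1733+0.000j on G[1,3]
R3: Y=0.004016+0.000j on G[1,2]
R4: Y=0.6897+0.000j on G[0,3]
L2: Y=0.000-0.01288j on G[2,1]
R5: Y=0.001701+0.000j on G[4,1]
R6: Y=0.0002252+0.000j on G[3,2]
L3: Y=0.000-0.04424j on G[3,2]
R7: Y=0.07634+0.000j on G[4,3]
R8: Y=0.01235+0.000j on G[0,4]
R9: Y=0.3155+0.000j on G[3,1]
V1: row V1−V0=10.8, i_V1 at 1,0
V2: row V0−V2=5.93, i_V2 at 0,2
I1: z[1]−=0.0215, z[0]+=0.0215
solve → V1=10.80+0.000j, V2=-5.930+0.000j, V3=4.408+0.3834j, V4=3.557+0.3117j
aux → i_V1=-3.225+0.4057j, i_V2=-0.1199+0.6739j

4.408+0.3834j V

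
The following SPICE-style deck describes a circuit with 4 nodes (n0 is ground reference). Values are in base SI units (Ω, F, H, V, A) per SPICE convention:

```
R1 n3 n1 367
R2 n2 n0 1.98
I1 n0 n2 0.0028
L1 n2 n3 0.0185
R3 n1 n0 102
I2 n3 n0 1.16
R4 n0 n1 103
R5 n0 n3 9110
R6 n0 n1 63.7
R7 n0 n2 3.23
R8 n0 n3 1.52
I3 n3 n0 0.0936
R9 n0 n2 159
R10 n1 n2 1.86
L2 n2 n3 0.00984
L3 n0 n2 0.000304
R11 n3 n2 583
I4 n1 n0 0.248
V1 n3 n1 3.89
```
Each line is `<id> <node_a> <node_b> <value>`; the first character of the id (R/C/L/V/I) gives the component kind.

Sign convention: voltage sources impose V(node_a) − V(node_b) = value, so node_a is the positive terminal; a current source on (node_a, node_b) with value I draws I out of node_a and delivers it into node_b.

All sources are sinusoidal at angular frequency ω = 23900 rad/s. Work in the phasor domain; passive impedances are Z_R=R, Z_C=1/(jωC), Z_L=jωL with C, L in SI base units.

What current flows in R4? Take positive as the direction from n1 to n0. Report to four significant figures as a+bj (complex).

MNA unknowns: 3 node voltages V₁..V_3 plus 1 source current (V1)
R1: Y=0.002725+0.000j on G[3,1]
R2: Y=0.5051+0.000j on G[2,0]
I1: z[0]−=0.0028, z[2]+=0.0028
L1: Y=0.000-0.002262j on G[2,3]
R3: Y=0.009804+0.000j on G[1,0]
I2: z[3]−=1.16, z[0]+=1.16
R4: Y=0.009709+0.000j on G[0,1]
R5: Y=0.0001098+0.000j on G[0,3]
R6: Y=0.01570+0.000j on G[0,1]
R7: Y=0.3096+0.000j on G[0,2]
R8: Y=0.6579+0.000j on G[0,3]
I3: z[3]−=0.0936, z[0]+=0.0936
R9: Y=0.006289+0.000j on G[0,2]
R10: Y=0.5376+0.000j on G[1,2]
L2: Y=0.000-0.004252j on G[2,3]
L3: Y=0.000-0.1376j on G[0,2]
R11: Y=0.001715+0.000j on G[3,2]
I4: z[1]−=0.248, z[0]+=0.248
V1: row V3−V1=3.89, i_V1 at 3,1
solve → V1=-3.980-0.07743j, V2=-1.551-0.1946j, V3=-0.08952-0.07743j
aux → i_V1=-1.209+0.06027j

-0.03864-0.0007517j A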